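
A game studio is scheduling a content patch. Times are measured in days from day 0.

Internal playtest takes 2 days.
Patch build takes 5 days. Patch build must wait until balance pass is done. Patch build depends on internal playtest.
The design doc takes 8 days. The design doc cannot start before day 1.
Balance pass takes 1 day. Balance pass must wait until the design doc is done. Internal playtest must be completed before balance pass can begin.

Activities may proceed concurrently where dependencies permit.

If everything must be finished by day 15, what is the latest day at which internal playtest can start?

Patch build has no dependents, so it just needs to finish by day 15. Starting by 15 − 5 = day 10 achieves that.
Balance pass has to be done before patch build (must start by day 10). That means finishing by day 10, i.e. starting by 10 − 1 = day 9.
Internal playtest must finish in time for balance pass (must start by day 9); patch build (must start by day 10). The tightest is day 9, so internal playtest must start by 9 − 2 = day 7.

7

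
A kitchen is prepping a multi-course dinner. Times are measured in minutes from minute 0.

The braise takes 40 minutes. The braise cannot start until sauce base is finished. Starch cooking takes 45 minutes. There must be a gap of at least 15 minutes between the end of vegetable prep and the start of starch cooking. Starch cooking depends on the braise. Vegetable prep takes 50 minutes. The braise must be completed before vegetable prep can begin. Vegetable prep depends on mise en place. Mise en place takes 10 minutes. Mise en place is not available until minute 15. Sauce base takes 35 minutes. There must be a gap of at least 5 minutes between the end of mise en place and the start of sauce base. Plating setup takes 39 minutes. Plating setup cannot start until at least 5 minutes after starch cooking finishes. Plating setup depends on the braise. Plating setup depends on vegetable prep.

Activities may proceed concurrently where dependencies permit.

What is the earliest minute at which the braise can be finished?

Mise en place waits on its own release at minute 15, so it starts at minute 15 and finishes at 15 + 10 = minute 25.
Sauce base waits on mise en place (finishes minute 25, plus 5-minute gap → minute 30), so it starts at minute 30 and finishes at 30 + 35 = minute 65.
After sauce base (finishes minute 65), the braise can start at minute 65 and finishes at minute 105.

105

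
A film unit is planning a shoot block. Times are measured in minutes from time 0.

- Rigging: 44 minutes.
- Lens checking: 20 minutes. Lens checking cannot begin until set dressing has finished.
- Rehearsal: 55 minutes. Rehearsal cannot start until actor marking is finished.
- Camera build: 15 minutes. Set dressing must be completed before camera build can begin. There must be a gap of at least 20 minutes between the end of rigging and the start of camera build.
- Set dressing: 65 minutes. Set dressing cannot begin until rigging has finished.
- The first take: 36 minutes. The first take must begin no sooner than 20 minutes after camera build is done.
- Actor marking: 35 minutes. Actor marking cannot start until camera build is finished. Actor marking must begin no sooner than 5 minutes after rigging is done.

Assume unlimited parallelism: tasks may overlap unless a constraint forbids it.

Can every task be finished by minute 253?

Yes

Rigging has no prerequisites, so it starts at minute 0 and finishes at minute 44.
Set dressing cannot begin until rigging (finishes minute 44). It runs from minute 44 to 44 + 65 = minute 109.
Lens checking waits on set dressing (finishes minute 109), so it starts at minute 109 and finishes at 109 + 20 = minute 129.
Camera build needs all of set dressing (finishes minute 109); rigging (finishes minute 44, plus 20-minute gap → minute 64). That puts its earliest start at minute 109; it finishes at 109 + 15 = minute 124.
The first take cannot begin until camera build (finishes minute 124, plus 20-minute gap → minute 144). It runs from minute 144 to 144 + 36 = minute 180.
Actor marking cannot start until camera build (finishes minute 124); rigging (finishes minute 44, plus 5-minute gap → minute 49). The controlling bound is minute 124, so actor marking finishes at 124 + 35 = minute 159.
After actor marking (finishes minute 159), rehearsal can start at minute 159 and finishes at minute 214.
Every task is finished by minute 214, which is no later than the deadline of 253, so the schedule is feasible.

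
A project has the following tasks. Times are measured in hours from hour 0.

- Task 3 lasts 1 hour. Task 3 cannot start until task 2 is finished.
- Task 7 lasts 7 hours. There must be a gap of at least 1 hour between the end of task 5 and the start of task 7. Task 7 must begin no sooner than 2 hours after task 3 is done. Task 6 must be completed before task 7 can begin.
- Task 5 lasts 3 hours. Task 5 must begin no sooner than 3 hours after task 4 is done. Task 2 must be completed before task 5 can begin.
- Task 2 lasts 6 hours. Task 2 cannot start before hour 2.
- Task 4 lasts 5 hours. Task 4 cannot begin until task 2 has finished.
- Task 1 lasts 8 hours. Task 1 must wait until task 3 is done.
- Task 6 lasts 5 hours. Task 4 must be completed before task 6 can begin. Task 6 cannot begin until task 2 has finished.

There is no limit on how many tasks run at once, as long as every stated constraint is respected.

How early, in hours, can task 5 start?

16

Task 2 cannot begin until its own release at hour 2. It runs from hour 2 to 2 + 6 = hour 8.
Task 4 waits on task 2 (finishes hour 8), so it starts at hour 8 and finishes at 8 + 5 = hour 13.
Task 5 waits on task 4 (finishes hour 13, plus 3-hour gap → hour 16); task 2 (finishes hour 8). The latest of these is hour 16, which is the earliest task 5 can start.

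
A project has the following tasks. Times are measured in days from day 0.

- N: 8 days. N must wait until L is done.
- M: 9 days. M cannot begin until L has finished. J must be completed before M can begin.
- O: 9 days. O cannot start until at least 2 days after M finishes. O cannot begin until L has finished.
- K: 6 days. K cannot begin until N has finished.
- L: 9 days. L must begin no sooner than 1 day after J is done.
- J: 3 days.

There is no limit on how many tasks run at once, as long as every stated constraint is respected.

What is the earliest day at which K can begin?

Nothing blocks J, so it runs from day 0 to day 3.
L cannot begin until J (finishes day 3, plus 1-day gap → day 4). It runs from day 4 to 4 + 9 = day 13.
N cannot begin until L (finishes day 13). It runs from day 13 to 13 + 8 = day 21.
K waits on N (finishes day 21), so the earliest it can start is day 21.

21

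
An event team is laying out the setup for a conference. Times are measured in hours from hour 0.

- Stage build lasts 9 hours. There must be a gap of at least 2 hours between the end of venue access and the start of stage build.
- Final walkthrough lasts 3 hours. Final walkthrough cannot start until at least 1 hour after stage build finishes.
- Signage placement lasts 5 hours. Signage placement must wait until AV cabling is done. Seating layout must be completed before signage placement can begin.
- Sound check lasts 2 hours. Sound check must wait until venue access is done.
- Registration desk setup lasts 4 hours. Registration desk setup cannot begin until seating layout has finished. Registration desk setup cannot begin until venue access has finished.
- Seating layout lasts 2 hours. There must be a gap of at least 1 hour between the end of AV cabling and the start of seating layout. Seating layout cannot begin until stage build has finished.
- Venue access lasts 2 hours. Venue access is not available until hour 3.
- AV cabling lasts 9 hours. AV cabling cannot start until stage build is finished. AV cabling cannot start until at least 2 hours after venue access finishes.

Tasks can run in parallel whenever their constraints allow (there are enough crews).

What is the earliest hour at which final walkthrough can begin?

17

Venue access cannot begin until its own release at hour 3. It runs from hour 3 to 3 + 2 = hour 5.
Stage build cannot begin until venue access (finishes hour 5, plus 2-hour gap → hour 7). It runs from hour 7 to 7 + 9 = hour 16.
Final walkthrough waits on stage build (finishes hour 16, plus 1-hour gap → hour 17), so the earliest it can start is hour 17.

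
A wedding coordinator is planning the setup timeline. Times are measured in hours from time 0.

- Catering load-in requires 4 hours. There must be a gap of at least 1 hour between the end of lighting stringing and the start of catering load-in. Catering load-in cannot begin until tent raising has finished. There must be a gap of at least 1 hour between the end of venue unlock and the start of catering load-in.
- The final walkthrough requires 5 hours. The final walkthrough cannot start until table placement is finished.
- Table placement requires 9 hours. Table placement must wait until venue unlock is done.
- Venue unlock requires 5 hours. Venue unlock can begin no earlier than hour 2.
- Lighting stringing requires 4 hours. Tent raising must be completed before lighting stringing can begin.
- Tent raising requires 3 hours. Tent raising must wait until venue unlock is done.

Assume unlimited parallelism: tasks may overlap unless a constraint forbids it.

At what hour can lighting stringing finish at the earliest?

Venue unlock cannot begin until its own release at hour 2. It runs from hour 2 to 2 + 5 = hour 7.
Tent raising waits on venue unlock (finishes hour 7), so it starts at hour 7 and finishes at 7 + 3 = hour 10.
Lighting stringing cannot begin until tent raising (finishes hour 10). It runs from hour 10 to 10 + 4 = hour 14.

14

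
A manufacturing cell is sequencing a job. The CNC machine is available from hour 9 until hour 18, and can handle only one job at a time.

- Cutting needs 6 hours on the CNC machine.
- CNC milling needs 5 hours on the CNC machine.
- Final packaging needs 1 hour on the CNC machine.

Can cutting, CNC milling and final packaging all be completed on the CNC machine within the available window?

No

The CNC machine window is 18 − 9 = 9 hours.
Running back to back, the jobs need 6 + 5 + 1 = 12 hours on the CNC machine.
Since 12 > 9, they cannot all fit.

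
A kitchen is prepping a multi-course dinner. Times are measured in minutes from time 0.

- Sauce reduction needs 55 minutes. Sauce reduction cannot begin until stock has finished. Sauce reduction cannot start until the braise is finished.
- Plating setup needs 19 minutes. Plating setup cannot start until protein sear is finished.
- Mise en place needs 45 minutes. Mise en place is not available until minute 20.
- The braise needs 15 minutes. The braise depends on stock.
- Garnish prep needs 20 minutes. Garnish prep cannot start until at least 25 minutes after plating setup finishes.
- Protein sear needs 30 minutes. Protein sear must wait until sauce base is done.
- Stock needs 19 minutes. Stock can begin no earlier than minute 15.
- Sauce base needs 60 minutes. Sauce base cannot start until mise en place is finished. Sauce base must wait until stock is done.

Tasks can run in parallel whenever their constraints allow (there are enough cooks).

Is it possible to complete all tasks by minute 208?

No

After its own release at minute 15, stock can start at minute 15 and finishes at minute 34.
After stock (finishes minute 34), the braise can start at minute 34 and finishes at minute 49.
For sauce reduction: stock (finishes minute 34); the braise (finishes minute 49). Taking the maximum gives a start of minute 49, and it finishes at 49 + 55 = minute 104.
Mise en place cannot begin until its own release at minute 20. It runs from minute 20 to 20 + 45 = minute 65.
Sauce base cannot start until mise en place (finishes minute 65); stock (finishes minute 34). The controlling bound is minute 65, so sauce base finishes at 65 + 60 = minute 125.
Protein sear waits on sauce base (finishes minute 125), so it starts at minute 125 and finishes at 125 + 30 = minute 155.
Plating setup cannot begin until protein sear (finishes minute 155). It runs from minute 155 to 155 + 19 = minute 174.
Garnish prep cannot begin until plating setup (finishes minute 174, plus 25-minute gap → minute 199). It runs from minute 199 to 199 + 20 = minute 219.
The earliest everything can be done is minute 219, which is after the deadline of 208, so it is not possible.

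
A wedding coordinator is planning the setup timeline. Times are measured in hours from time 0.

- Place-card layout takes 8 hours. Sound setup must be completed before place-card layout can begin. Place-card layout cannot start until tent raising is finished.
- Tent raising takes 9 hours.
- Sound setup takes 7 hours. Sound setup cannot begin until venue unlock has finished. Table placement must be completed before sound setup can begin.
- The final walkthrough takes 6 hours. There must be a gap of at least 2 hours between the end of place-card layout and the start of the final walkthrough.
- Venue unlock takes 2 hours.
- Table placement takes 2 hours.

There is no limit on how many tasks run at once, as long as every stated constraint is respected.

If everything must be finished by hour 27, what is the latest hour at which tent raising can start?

2

To finish by hour 27, the final walkthrough (duration 6) must start no later than hour 21.
Place-card layout feeds into the final walkthrough (must start by hour 21, minus 2-hour gap → hour 19); so place-card layout must finish by hour 19 and therefore start by hour 11.
Since place-card layout (must start by hour 11) depends on it, tent raising must finish by hour 11. Backing off its 9-hour duration gives a latest start of hour 2.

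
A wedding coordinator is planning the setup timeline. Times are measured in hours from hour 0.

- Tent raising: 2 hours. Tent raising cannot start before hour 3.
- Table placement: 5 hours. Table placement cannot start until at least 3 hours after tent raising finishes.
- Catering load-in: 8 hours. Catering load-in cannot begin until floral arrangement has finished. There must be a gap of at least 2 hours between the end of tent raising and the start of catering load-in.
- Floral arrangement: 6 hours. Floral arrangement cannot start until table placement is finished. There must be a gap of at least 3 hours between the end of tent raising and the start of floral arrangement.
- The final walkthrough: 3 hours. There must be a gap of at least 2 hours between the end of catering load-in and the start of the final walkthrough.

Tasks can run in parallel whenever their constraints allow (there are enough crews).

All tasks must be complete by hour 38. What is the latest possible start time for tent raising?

9

To finish by hour 38, the final walkthrough (duration 3) must start no later than hour 35.
Since the final walkthrough (must start by hour 35, minus 2-hour gap → hour 33) depends on it, catering load-in must finish by hour 33. Backing off its 8-hour duration gives a latest start of hour 25.
Since catering load-in (must start by hour 25) depends on it, floral arrangement must finish by hour 25. Backing off its 6-hour duration gives a latest start of hour 19.
Table placement must finish before floral arrangement (must start by hour 19). With a 5-hour duration, table placement must start by 19 − 5 = hour 14.
Tent raising must finish in time for table placement (must start by hour 14, minus 3-hour gap → hour 11); floral arrangement (must start by hour 19, minus 3-hour gap → hour 16); catering load-in (must start by hour 25, minus 2-hour gap → hour 23). The tightest is hour 11, so tent raising must start by 11 − 2 = hour 9.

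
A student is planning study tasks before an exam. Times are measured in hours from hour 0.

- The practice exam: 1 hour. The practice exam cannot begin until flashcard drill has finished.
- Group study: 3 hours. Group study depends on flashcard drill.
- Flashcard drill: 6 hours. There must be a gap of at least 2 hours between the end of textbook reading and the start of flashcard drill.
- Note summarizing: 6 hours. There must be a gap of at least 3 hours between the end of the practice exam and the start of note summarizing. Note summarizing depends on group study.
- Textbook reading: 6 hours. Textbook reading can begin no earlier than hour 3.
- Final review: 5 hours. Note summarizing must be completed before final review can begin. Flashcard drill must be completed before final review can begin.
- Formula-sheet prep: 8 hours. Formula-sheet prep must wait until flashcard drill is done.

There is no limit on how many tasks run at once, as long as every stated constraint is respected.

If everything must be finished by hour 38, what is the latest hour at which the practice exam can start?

Final review must finish by hour 38; it takes 5 hours, so it must start by 38 − 5 = hour 33.
Since final review (must start by hour 33) depends on it, note summarizing must finish by hour 33. Backing off its 6-hour duration gives a latest start of hour 27.
The practice exam has to be done before note summarizing (must start by hour 27, minus 3-hour gap → hour 24). That means finishing by hour 24, i.e. starting by 24 − 1 = hour 23.

23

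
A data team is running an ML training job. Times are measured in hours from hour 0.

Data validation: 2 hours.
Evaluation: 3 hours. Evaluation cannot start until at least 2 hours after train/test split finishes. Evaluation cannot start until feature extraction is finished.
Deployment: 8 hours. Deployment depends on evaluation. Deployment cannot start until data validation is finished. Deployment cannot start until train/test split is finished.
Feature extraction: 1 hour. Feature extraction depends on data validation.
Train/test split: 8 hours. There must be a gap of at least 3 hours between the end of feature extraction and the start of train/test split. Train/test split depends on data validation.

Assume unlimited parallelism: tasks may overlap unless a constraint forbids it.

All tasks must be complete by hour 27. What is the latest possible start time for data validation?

0

Deployment has no dependents, so it just needs to finish by hour 27. Starting by 27 − 8 = hour 19 achieves that.
Since deployment (must start by hour 19) depends on it, evaluation must finish by hour 19. Backing off its 3-hour duration gives a latest start of hour 16.
Train/test split feeds evaluation (must start by hour 16, minus 2-hour gap → hour 14); deployment (must start by hour 19). Taking the minimum, train/test split must finish by hour 14 and start by 14 − 8 = hour 6.
For feature extraction: train/test split (must start by hour 6, minus 3-hour gap → hour 3); evaluation (must start by hour 16). The most restrictive is hour 3; with a 1-hour duration, feature extraction must start by hour 2.
Data validation must finish in time for feature extraction (must start by hour 2); train/test split (must start by hour 6); deployment (must start by hour 19). The tightest is hour 2, so data validation must start by 2 − 2 = hour 0.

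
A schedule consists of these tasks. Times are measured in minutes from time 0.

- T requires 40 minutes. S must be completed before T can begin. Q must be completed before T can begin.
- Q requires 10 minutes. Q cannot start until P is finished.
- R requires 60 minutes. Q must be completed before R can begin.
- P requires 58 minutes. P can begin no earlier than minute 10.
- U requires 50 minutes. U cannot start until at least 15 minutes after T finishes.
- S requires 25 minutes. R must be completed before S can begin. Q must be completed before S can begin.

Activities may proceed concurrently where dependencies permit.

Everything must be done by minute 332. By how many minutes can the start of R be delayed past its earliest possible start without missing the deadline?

64

P cannot begin until its own release at minute 10. It runs from minute 10 to 10 + 58 = minute 68.
After P (finishes minute 68), Q can start at minute 68 and finishes at minute 78.
R waits on Q (finishes minute 78), so it starts at minute 78 and finishes at 78 + 60 = minute 138.

Working backward from the deadline:
U has no dependents, so it just needs to finish by minute 332. Starting by 332 − 50 = minute 282 achieves that.
T has to be done before U (must start by minute 282, minus 15-minute gap → minute 267). That means finishing by minute 267, i.e. starting by 267 − 40 = minute 227.
Since T (must start by minute 227) depends on it, S must finish by minute 227. Backing off its 25-minute duration gives a latest start of minute 202.
R has to be done before S (must start by minute 202). That means finishing by minute 202, i.e. starting by 202 − 60 = minute 142.
So R can start as early as minute 78 and as late as minute 142, giving 142 − 78 = 64 minutes of slack.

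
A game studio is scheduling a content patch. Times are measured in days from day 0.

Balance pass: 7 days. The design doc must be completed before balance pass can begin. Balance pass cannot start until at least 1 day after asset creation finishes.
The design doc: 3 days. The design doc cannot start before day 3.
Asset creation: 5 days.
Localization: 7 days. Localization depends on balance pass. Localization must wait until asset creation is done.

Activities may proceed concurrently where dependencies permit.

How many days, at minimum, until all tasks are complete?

Nothing blocks asset creation, so it runs from day 0 to day 5.
After its own release at day 3, the design doc can start at day 3 and finishes at day 6.
Balance pass has to wait for the design doc (finishes day 6); asset creation (finishes day 5, plus 1-day gap → day 6). The latest of these is day 6, so balance pass runs day 6 to 6 + 7 = day 13.
Localization cannot start until balance pass (finishes day 13); asset creation (finishes day 5). The controlling bound is day 13, so localization finishes at 13 + 7 = day 20.
All tasks are finished once the last one completes. Finish times: The design doc at 6, Asset creation at 5, Balance pass at 13, Localization at 20. The latest is day 20.

20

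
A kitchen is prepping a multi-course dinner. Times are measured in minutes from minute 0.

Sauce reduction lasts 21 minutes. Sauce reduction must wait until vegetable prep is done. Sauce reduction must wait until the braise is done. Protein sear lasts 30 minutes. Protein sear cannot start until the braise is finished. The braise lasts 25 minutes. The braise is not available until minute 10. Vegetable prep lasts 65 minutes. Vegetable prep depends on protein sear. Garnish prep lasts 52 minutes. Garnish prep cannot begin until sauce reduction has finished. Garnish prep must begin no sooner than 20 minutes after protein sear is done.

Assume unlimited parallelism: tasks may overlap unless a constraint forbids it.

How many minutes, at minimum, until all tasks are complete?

After its own release at minute 10, the braise can start at minute 10 and finishes at minute 35.
Protein sear waits on the braise (finishes minute 35), so it starts at minute 35 and finishes at 35 + 30 = minute 65.
Vegetable prep cannot begin until protein sear (finishes minute 65). It runs from minute 65 to 65 + 65 = minute 130.
Sauce reduction needs all of vegetable prep (finishes minute 130); the braise (finishes minute 35). That puts its earliest start at minute 130; it finishes at 130 + 21 = minute 151.
Garnish prep cannot start until sauce reduction (finishes minute 151); protein sear (finishes minute 65, plus 20-minute gap → minute 85). The controlling bound is minute 151, so garnish prep finishes at 151 + 52 = minute 203.
All tasks are finished once the last one completes. Finish times: The braise at 35, Protein sear at 65, Vegetable prep at 130, Sauce reduction at 151, Garnish prep at 203. The latest is minute 203.

203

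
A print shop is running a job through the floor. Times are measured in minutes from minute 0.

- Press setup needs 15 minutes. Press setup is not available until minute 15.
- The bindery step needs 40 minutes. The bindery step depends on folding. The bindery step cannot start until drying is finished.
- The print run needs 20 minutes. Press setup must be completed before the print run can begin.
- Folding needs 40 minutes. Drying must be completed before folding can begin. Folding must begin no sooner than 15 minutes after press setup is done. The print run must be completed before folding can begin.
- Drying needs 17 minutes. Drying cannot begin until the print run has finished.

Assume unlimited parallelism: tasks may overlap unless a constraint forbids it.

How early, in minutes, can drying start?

Press setup waits on its own release at minute 15, so it starts at minute 15 and finishes at 15 + 15 = minute 30.
The print run cannot begin until press setup (finishes minute 30). It runs from minute 30 to 30 + 20 = minute 50.
Drying waits on the print run (finishes minute 50), so the earliest it can start is minute 50.

50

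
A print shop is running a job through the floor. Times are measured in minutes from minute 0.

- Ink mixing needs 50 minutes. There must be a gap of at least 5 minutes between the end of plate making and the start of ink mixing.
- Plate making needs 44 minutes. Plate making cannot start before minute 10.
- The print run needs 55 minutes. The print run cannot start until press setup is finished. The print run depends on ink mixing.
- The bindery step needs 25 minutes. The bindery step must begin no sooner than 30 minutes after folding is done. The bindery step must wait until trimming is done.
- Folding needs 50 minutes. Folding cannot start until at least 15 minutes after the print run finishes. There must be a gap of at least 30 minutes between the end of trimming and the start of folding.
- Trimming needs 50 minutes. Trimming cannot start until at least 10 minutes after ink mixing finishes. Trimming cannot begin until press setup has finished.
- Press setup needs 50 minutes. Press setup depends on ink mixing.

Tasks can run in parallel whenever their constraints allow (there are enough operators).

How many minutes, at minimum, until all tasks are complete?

Plate making cannot begin until its own release at minute 10. It runs from minute 10 to 10 + 44 = minute 54.
Ink mixing waits on plate making (finishes minute 54, plus 5-minute gap → minute 59), so it starts at minute 59 and finishes at 59 + 50 = minute 109.
After ink mixing (finishes minute 109), press setup can start at minute 109 and finishes at minute 159.
For trimming: ink mixing (finishes minute 109, plus 10-minute gap → minute 119); press setup (finishes minute 159). Taking the maximum gives a start of minute 159, and it finishes at 159 + 50 = minute 209.
For the print run: press setup (finishes minute 159); ink mixing (finishes minute 109). Taking the maximum gives a start of minute 159, and it finishes at 159 + 55 = minute 214.
For folding: the print run (finishes minute 214, plus 15-minute gap → minute 229); trimming (finishes minute 209, plus 30-minute gap → minute 239). Taking the maximum gives a start of minute 239, and it finishes at 239 + 50 = minute 289.
The bindery step needs all of folding (finishes minute 289, plus 30-minute gap → minute 319); trimming (finishes minute 209). That puts its earliest start at minute 319; it finishes at 319 + 25 = minute 344.
All tasks are finished once the last one completes. Finish times: Plate making at 54, Ink mixing at 109, Press setup at 159, The print run at 214, Trimming at 209, Folding at 289, The bindery step at 344. The latest is minute 344.

344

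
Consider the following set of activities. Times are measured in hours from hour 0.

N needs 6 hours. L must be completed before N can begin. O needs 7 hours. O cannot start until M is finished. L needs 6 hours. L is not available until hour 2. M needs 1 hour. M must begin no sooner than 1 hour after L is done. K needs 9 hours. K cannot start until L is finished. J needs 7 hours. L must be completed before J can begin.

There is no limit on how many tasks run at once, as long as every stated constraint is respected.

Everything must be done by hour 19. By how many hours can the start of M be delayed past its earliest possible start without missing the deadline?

After its own release at hour 2, L can start at hour 2 and finishes at hour 8.
After L (finishes hour 8, plus 1-hour gap → hour 9), M can start at hour 9 and finishes at hour 10.

Working backward from the deadline:
Nothing follows O; the deadline of hour 19 is its only limit. It must start by 19 − 7 = hour 12.
Since O (must start by hour 12) depends on it, M must finish by hour 12. Backing off its 1-hour duration gives a latest start of hour 11.
So M can start as early as hour 9 and as late as hour 11, giving 11 − 9 = 2 hours of slack.

2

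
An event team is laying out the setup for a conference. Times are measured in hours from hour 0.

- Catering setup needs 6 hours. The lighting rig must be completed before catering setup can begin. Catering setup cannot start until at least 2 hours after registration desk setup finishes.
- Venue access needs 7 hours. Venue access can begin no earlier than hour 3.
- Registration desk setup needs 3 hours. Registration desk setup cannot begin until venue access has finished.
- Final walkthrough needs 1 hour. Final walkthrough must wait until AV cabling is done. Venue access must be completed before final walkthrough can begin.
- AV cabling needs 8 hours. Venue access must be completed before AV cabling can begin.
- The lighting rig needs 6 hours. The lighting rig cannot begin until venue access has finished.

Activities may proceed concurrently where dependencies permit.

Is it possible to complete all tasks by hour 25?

Yes

Venue access cannot begin until its own release at hour 3. It runs from hour 3 to 3 + 7 = hour 10.
After venue access (finishes hour 10), registration desk setup can start at hour 10 and finishes at hour 13.
AV cabling cannot begin until venue access (finishes hour 10). It runs from hour 10 to 10 + 8 = hour 18.
Final walkthrough cannot start until AV cabling (finishes hour 18); venue access (finishes hour 10). The controlling bound is hour 18, so final walkthrough finishes at 18 + 1 = hour 19.
The lighting rig waits on venue access (finishes hour 10), so it starts at hour 10 and finishes at 10 + 6 = hour 16.
Catering setup cannot start until the lighting rig (finishes hour 16); registration desk setup (finishes hour 13, plus 2-hour gap → hour 15). The controlling bound is hour 16, so catering setup finishes at 16 + 6 = hour 22.
Every task is finished by hour 22, which is no later than the deadline of 25, so the schedule is feasible.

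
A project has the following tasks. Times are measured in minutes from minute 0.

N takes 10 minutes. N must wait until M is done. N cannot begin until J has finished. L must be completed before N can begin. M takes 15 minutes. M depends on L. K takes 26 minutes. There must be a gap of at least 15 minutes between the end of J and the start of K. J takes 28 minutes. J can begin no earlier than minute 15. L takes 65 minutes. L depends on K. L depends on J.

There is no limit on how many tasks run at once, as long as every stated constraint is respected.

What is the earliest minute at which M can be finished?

164

J waits on its own release at minute 15, so it starts at minute 15 and finishes at 15 + 28 = minute 43.
K waits on J (finishes minute 43, plus 15-minute gap → minute 58), so it starts at minute 58 and finishes at 58 + 26 = minute 84.
For L: K (finishes minute 84); J (finishes minute 43). Taking the maximum gives a start of minute 84, and it finishes at 84 + 65 = minute 149.
After L (finishes minute 149), M can start at minute 149 and finishes at minute 164.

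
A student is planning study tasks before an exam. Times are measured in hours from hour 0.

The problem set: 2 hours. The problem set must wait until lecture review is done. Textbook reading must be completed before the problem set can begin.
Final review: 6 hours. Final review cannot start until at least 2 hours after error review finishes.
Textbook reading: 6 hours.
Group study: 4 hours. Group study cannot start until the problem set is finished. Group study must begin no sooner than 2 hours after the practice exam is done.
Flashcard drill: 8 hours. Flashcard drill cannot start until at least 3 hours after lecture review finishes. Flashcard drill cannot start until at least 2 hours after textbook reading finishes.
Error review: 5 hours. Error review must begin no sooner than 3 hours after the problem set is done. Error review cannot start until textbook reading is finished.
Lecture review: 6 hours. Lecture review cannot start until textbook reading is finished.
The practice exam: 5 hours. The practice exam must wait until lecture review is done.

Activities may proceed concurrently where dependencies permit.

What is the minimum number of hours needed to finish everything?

Nothing blocks textbook reading, so it runs from hour 0 to hour 6.
After textbook reading (finishes hour 6), lecture review can start at hour 6 and finishes at hour 12.
After lecture review (finishes hour 12), the practice exam can start at hour 12 and finishes at hour 17.
Flashcard drill cannot start until lecture review (finishes hour 12, plus 3-hour gap → hour 15); textbook reading (finishes hour 6, plus 2-hour gap → hour 8). The controlling bound is hour 15, so flashcard drill finishes at 15 + 8 = hour 23.
The problem set has to wait for lecture review (finishes hour 12); textbook reading (finishes hour 6). The latest of these is hour 12, so the problem set runs hour 12 to 12 + 2 = hour 14.
Group study needs all of the problem set (finishes hour 14); the practice exam (finishes hour 17, plus 2-hour gap → hour 19). That puts its earliest start at hour 19; it finishes at 19 + 4 = hour 23.
Error review needs all of the problem set (finishes hour 14, plus 3-hour gap → hour 17); textbook reading (finishes hour 6). That puts its earliest start at hour 17; it finishes at 17 + 5 = hour 22.
After error review (finishes hour 22, plus 2-hour gap → hour 24), final review can start at hour 24 and finishes at hour 30.
All tasks are finished once the last one completes. Finish times: Textbook reading at 6, Lecture review at 12, The problem set at 14, Flashcard drill at 23, The practice exam at 17, Error review at 22, Group study at 23, Final review at 30. The latest is hour 30.

30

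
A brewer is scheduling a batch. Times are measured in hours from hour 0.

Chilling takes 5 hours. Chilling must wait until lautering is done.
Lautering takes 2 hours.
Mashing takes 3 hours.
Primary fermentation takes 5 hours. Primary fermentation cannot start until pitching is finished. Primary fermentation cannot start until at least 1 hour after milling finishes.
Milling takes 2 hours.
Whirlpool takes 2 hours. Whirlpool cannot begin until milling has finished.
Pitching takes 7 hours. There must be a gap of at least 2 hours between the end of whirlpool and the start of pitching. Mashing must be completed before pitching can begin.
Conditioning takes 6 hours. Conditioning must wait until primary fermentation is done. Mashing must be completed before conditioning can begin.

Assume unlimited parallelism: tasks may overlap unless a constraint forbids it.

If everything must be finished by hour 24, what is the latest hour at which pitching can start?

Conditioning must finish by hour 24; it takes 6 hours, so it must start by 24 − 6 = hour 18.
Primary fermentation feeds into conditioning (must start by hour 18); so primary fermentation must finish by hour 18 and therefore start by hour 13.
Pitching has to be done before primary fermentation (must start by hour 13). That means finishing by hour 13, i.e. starting by 13 − 7 = hour 6.

6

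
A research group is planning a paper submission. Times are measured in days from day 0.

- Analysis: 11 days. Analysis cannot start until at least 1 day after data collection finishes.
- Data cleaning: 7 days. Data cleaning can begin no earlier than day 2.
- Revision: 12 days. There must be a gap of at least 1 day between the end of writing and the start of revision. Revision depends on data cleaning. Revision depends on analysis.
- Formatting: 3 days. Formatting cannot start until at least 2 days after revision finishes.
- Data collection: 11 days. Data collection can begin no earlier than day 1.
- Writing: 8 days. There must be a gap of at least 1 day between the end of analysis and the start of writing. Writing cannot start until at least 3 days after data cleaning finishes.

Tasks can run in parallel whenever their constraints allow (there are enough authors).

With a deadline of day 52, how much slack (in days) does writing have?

After its own release at day 2, data cleaning can start at day 2 and finishes at day 9.
After its own release at day 1, data collection can start at day 1 and finishes at day 12.
Analysis cannot begin until data collection (finishes day 12, plus 1-day gap → day 13). It runs from day 13 to 13 + 11 = day 24.
Writing needs all of analysis (finishes day 24, plus 1-day gap → day 25); data cleaning (finishes day 9, plus 3-day gap → day 12). That puts its earliest start at day 25; it finishes at 25 + 8 = day 33.

Working backward from the deadline:
Formatting has no dependents, so it just needs to finish by day 52. Starting by 52 − 3 = day 49 achieves that.
Revision feeds into formatting (must start by day 49, minus 2-day gap → day 47); so revision must finish by day 47 and therefore start by day 35.
Writing has to be done before revision (must start by day 35, minus 1-day gap → day 34). That means finishing by day 34, i.e. starting by 34 − 8 = day 26.
So writing can start as early as day 25 and as late as day 26, giving 26 − 25 = 1 day of slack.

1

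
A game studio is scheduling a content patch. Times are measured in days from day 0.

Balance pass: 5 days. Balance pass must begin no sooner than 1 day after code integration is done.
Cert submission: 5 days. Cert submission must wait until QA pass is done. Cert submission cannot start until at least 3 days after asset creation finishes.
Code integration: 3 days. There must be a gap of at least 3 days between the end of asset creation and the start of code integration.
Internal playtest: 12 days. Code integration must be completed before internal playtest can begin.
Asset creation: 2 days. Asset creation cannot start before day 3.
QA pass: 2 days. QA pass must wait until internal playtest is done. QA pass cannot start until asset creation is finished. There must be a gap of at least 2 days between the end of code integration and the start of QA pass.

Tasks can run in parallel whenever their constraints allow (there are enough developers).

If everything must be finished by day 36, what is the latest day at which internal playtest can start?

To finish by day 36, cert submission (duration 5) must start no later than day 31.
Since cert submission (must start by day 31) depends on it, QA pass must finish by day 31. Backing off its 2-day duration gives a latest start of day 29.
Internal playtest has to be done before QA pass (must start by day 29). That means finishing by day 29, i.e. starting by 29 − 12 = day 17.

17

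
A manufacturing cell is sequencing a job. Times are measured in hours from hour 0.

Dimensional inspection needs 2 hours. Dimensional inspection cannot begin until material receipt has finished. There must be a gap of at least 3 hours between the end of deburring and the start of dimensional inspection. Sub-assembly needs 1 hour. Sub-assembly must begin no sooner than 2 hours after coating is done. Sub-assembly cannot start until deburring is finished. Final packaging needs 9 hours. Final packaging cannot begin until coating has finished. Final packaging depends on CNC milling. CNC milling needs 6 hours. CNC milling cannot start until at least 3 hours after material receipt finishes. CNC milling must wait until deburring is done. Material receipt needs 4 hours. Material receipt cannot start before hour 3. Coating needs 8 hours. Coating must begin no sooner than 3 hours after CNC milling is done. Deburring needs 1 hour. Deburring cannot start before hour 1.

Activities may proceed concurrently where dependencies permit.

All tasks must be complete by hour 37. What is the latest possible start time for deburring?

Nothing follows sub-assembly; the deadline of hour 37 is its only limit. It must start by 37 − 1 = hour 36.
Final packaging has no dependents, so it just needs to finish by hour 37. Starting by 37 − 9 = hour 28 achieves that.
For coating: sub-assembly (must start by hour 36, minus 2-hour gap → hour 34); final packaging (must start by hour 28). The most restrictive is hour 28; with an 8-hour duration, coating must start by hour 20.
For CNC milling: coating (must start by hour 20, minus 3-hour gap → hour 17); final packaging (must start by hour 28). The most restrictive is hour 17; with a 6-hour duration, CNC milling must start by hour 11.
Dimensional inspection has no dependents, so it just needs to finish by hour 37. Starting by 37 − 2 = hour 35 achieves that.
Deburring must finish in time for CNC milling (must start by hour 11); dimensional inspection (must start by hour 35, minus 3-hour gap → hour 32); sub-assembly (must start by hour 36). The tightest is hour 11, so deburring must start by 11 − 1 = hour 10.

10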